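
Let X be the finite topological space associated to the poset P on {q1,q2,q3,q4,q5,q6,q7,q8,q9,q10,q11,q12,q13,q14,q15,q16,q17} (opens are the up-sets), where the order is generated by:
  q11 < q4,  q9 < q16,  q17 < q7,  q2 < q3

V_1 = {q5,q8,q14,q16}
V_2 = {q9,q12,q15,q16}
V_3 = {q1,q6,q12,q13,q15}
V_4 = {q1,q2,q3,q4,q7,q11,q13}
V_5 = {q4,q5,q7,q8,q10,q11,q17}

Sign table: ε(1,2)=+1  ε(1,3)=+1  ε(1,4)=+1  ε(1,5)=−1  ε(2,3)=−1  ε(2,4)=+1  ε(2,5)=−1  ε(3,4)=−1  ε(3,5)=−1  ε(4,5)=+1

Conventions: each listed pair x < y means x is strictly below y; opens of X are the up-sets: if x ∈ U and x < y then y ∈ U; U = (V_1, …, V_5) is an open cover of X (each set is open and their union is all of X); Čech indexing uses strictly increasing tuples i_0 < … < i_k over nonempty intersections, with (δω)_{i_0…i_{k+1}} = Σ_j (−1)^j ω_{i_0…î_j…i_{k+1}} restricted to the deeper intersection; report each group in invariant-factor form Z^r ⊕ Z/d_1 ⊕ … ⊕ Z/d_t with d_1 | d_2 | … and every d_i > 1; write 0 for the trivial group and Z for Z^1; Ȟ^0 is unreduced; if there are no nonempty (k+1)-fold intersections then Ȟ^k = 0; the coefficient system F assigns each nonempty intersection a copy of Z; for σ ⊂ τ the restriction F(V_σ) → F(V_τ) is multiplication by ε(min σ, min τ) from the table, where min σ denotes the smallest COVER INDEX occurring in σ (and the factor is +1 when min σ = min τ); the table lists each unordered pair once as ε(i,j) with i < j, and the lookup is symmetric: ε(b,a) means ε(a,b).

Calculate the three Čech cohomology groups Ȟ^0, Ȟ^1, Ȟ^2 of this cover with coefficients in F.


nonempty overlaps:
  V12={q16} V15={q5,q8} V23={q12,q15} V34={q1,q13} V45={q4,q7,q11}
C dims 5,5; δ0: rk 5, SNF 1^4·2
degree 0: 5−5−0 = 0 → Ȟ^0 ≅ 0
degree 1: 5−0−5 = 0 plus torsion [2] → Ȟ^1 ≅ Z/2
degree 2: 0−0−0 = 0 → Ȟ^2 ≅ 0

Ȟ^0 = 0,  Ȟ^1 = Z/2,  Ȟ^2 = 0


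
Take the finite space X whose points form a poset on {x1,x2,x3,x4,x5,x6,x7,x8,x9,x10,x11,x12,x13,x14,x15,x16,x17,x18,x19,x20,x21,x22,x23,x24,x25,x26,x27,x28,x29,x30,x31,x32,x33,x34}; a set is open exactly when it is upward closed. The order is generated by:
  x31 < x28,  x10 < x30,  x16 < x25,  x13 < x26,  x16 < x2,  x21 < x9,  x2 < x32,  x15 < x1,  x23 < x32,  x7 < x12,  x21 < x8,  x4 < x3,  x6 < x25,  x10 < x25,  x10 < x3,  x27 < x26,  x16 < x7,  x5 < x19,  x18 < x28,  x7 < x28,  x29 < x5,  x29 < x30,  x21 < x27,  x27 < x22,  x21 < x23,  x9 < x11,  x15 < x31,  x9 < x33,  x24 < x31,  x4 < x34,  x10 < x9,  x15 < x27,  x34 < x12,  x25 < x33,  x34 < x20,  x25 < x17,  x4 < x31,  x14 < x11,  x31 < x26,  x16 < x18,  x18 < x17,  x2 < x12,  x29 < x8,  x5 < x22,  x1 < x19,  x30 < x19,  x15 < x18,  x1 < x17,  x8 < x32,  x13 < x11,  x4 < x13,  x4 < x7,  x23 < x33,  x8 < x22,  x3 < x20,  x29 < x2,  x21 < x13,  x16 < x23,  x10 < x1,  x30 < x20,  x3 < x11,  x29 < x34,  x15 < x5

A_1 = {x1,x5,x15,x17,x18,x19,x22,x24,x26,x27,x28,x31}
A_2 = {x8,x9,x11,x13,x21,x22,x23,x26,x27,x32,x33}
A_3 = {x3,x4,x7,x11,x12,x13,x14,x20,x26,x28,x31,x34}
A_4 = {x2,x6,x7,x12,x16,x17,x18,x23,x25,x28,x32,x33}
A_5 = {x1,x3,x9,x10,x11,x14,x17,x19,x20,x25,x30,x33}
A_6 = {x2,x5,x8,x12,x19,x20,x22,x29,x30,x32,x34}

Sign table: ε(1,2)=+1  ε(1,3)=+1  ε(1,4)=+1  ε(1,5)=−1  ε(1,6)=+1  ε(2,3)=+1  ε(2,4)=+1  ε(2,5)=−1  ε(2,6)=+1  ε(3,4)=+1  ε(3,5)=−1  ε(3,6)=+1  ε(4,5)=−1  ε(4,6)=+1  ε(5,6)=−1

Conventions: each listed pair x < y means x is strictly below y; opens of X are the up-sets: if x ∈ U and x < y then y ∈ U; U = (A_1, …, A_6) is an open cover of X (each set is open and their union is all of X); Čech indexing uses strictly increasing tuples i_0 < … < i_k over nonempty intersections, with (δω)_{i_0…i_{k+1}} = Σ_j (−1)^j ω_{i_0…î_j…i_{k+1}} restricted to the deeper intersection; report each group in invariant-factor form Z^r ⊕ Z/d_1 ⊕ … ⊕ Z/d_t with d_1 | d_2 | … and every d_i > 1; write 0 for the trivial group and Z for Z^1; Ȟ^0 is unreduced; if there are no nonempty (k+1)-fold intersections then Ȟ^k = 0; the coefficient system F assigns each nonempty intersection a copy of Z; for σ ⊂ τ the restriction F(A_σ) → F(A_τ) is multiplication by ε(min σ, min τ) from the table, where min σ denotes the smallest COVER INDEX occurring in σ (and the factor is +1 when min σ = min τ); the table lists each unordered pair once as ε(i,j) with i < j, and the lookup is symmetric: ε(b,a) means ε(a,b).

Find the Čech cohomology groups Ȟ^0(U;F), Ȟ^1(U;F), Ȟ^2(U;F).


Ȟ^0(U;F) ≅ Z, Ȟ^1(U;F) ≅ 0 and Ȟ^2(U;F) ≅ Z/2

intersection data:
  A12={x22,x26,x27} A13={x26,x28,x31} A14={x17,x18,x28} A15={x1,x17,x19} A16={x5,x19,x22} A23={x11,x13,x26} A24={x23,x32,x33} A25={x9,x11,x33} A26={x8,x22,x32} A34={x7,x12,x28} A35={x3,x11,x14,x20} A36={x12,x20,x34} A45={x17,x25,x33} A46={x2,x12,x32} A56={x19,x20,x30}
  A123={x26} A126={x22} A134={x28} A145={x17} A156={x19} A235={x11} A245={x33} A246={x32} A346={x12} A356={x20}
C dims 6,15,10; δ0: rk 5, SNF 1^5; δ1: rk 10, SNF 1^9·2
Ȟ^0 = (6 − 5) − 0 = 1, so Ȟ^0 ≅ Z
Ȟ^1 = (15 − 10) − 5 = 0, so Ȟ^1 ≅ 0
Ȟ^2 = (10 − 0) − 10 = 0 plus torsion [2], so Ȟ^2 ≅ Z/2


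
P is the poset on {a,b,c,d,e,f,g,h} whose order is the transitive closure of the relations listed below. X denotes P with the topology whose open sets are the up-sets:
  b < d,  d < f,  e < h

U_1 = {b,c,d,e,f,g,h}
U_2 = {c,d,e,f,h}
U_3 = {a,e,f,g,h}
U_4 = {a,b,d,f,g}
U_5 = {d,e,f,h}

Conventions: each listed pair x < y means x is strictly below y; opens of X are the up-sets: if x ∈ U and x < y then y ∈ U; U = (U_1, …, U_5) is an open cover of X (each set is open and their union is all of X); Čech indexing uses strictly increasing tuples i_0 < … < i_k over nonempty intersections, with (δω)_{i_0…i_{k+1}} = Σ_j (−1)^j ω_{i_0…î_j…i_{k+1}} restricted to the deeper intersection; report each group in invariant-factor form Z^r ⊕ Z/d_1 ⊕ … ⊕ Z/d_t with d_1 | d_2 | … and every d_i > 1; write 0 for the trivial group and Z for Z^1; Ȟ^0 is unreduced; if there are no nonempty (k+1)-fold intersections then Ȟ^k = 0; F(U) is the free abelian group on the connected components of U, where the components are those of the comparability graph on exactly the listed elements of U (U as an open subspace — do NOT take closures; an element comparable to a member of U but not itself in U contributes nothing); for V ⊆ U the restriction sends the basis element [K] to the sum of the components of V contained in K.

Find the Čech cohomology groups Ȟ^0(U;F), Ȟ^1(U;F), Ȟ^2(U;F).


nerve simplices:
  U12={c,d,e,f,h} U13={e,f,g,h} U14={b,d,f,g} U15={d,e,f,h} U23={e,f,h} U24={d,f} U25={d,e,f,h} U34={a,f,g} U35={e,f,h} U45={d,f}
  U123={e,f,h} U124={d,f} U125={d,e,f,h} U134={f,g} U135={e,f,h} U145={d,f} U234={f} U235={e,f,h} U245={d,f} U345={f}
  U1234={f} U1235={e,f,h} U1245={d,f} U1345={f} U2345={f}
  U12345={f}
components per intersection:
  U1: {b,d,f} {c} {e,h} {g}
  U2: {c} {d,f} {e,h}
  U3: {a} {e,h} {f} {g}
  U4: {a} {b,d,f} {g}
  U5: {d,f} {e,h}
  U12: {c} {d,f} {e,h}
  U13: {e,h} {f} {g}
  U14: {b,d,f} {g}
  U15: {d,f} {e,h}
  U23: {e,h} {f}
  U24: {d,f}
  U25: {d,f} {e,h}
  U34: {a} {f} {g}
  U35: {e,h} {f}
  U45: {d,f}
  U123: {e,h} {f}
  U124: {d,f}
  U125: {d,f} {e,h}
  U134: {f} {g}
  U135: {e,h} {f}
  U145: {d,f}
  U234: {f}
  U235: {e,h} {f}
  U245: {d,f}
  U345: {f}
  U1234: {f}
  U1235: {e,h} {f}
  U1245: {d,f}
  U1345: {f}
  U2345: {f}
  U12345: {f}
C dims 16,21,15,6; δ0: rk 11, SNF 1^11; δ1: rk 10, SNF 1^10; δ2: rk 5, SNF 1^5
degree 0: 16−11−0 = 5 → Ȟ^0 ≅ Z^5
degree 1: 21−10−11 = 0 → Ȟ^1 ≅ 0
degree 2: 15−5−10 = 0 → Ȟ^2 ≅ 0

Ȟ^0 = Z^5, Ȟ^1 = 0 and Ȟ^2 = 0


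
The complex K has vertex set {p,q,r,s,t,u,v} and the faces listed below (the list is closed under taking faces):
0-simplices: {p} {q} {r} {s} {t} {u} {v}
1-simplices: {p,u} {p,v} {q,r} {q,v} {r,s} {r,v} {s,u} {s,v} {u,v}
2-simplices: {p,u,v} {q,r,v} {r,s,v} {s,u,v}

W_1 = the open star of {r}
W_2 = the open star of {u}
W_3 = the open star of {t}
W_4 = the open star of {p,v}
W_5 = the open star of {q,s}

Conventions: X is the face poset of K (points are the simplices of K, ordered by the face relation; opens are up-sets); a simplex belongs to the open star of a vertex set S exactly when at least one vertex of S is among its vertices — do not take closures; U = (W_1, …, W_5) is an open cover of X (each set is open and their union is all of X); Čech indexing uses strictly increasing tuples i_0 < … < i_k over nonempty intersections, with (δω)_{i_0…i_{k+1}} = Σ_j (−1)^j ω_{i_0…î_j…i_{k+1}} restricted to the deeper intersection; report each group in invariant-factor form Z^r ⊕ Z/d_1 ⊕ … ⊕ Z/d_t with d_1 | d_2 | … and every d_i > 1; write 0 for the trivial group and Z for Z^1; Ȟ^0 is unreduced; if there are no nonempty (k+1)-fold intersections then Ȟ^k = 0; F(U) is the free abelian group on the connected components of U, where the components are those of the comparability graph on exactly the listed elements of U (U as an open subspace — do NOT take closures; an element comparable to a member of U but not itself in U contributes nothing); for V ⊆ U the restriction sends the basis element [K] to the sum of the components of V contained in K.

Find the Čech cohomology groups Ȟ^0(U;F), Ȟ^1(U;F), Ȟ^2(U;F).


Ȟ^0(U;F) ≅ Z^2; Ȟ^1(U;F) ≅ 0; Ȟ^2(U;F) ≅ 0

nerve simplices:
  W1={{r},{q,r},{r,s},{r,v},{q,r,v},{r,s,v}} W2={{u},{p,u},{s,u},{u,v},{p,u,v},{s,u,v}} W3={{t}} W4={{p},{v},{p,u},{p,v},{q,v},{r,v},{s,v},{u,v},{p,u,v},{q,r,v},{r,s,v},{s,u,v}} W5={{q},{s},{q,r},{q,v},{r,s},{s,u},{s,v},{q,r,v},{r,s,v},{s,u,v}}
  W14={{r,v},{q,r,v},{r,s,v}} W15={{q,r},{r,s},{q,r,v},{r,s,v}} W24={{p,u},{u,v},{p,u,v},{s,u,v}} W25={{s,u},{s,u,v}} W45={{q,v},{s,v},{q,r,v},{r,s,v},{s,u,v}}
  W145={{q,r,v},{r,s,v}} W245={{s,u,v}}
components per intersection:
  W1: {{r},{q,r},{r,s},{r,v},{q,r,v},{r,s,v}}
  W2: {{u},{p,u},{s,u},{u,v},{p,u,v},{s,u,v}}
  W3: {{t}}
  W4: {{p},{v},{p,u},{p,v},{q,v},{r,v},{s,v},{u,v},{p,u,v},{q,r,v},{r,s,v},{s,u,v}}
  W5: {{q},{q,r},{q,v},{q,r,v}} {{s},{r,s},{s,u},{s,v},{r,s,v},{s,u,v}}
  W14: {{r,v},{q,r,v},{r,s,v}}
  W15: {{q,r},{q,r,v}} {{r,s},{r,s,v}}
  W24: {{p,u},{u,v},{p,u,v},{s,u,v}}
  W25: {{s,u},{s,u,v}}
  W45: {{q,v},{q,r,v}} {{s,v},{r,s,v},{s,u,v}}
  W145: {{q,r,v}} {{r,s,v}}
  W245: {{s,u,v}}
C dims 6,7,3; δ0: rk 4, SNF 1^4; δ1: rk 3, SNF 1^3
degree 0: 6−4−0 = 2 → Ȟ^0 ≅ Z^2
degree 1: 7−3−4 = 0 → Ȟ^1 ≅ 0
degree 2: 3−0−3 = 0 → Ȟ^2 ≅ 0


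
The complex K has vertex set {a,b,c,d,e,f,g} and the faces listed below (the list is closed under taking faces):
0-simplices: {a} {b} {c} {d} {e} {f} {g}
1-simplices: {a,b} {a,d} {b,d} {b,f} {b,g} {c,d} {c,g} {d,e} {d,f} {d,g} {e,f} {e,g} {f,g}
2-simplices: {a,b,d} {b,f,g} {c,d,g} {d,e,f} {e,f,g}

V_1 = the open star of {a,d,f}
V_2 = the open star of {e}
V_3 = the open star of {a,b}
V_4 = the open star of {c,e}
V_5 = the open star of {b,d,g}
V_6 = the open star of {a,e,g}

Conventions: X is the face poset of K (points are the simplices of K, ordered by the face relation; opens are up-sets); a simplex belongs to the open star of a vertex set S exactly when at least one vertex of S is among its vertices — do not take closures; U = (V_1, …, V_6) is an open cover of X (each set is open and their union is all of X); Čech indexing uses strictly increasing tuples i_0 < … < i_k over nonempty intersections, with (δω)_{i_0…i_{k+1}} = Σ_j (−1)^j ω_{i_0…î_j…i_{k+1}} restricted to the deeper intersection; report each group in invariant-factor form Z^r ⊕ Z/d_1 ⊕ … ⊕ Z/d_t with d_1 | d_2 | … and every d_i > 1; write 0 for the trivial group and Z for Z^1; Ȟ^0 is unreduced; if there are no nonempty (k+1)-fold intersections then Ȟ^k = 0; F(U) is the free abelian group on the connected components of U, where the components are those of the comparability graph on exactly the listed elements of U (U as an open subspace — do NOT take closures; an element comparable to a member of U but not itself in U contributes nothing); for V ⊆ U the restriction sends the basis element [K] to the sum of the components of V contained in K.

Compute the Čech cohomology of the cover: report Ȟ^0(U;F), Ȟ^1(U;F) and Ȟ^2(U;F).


Ȟ^0(U;F) ≅ Z, Ȟ^1(U;F) ≅ Z and Ȟ^2(U;F) ≅ 0

nonempty intersections:
  V1={{a},{d},{f},{a,b},{a,d},{b,d},{b,f},{c,d},{d,e},{d,f},{d,g},{e,f},{f,g},{a,b,d},{b,f,g},{c,d,g},{d,e,f},{e,f,g}} V2={{e},{d,e},{e,f},{e,g},{d,e,f},{e,f,g}} V3={{a},{b},{a,b},{a,d},{b,d},{b,f},{b,g},{a,b,d},{b,f,g}} V4={{c},{e},{c,d},{c,g},{d,e},{e,f},{e,g},{c,d,g},{d,e,f},{e,f,g}} V5={{b},{d},{g},{a,b},{a,d},{b,d},{b,f},{b,g},{c,d},{c,g},{d,e},{d,f},{d,g},{e,g},{f,g},{a,b,d},{b,f,g},{c,d,g},{d,e,f},{e,f,g}} V6={{a},{e},{g},{a,b},{a,d},{b,g},{c,g},{d,e},{d,g},{e,f},{e,g},{f,g},{a,b,d},{b,f,g},{c,d,g},{d,e,f},{e,f,g}}
  V12={{d,e},{e,f},{d,e,f},{e,f,g}} V13={{a},{a,b},{a,d},{b,d},{b,f},{a,b,d},{b,f,g}} V14={{c,d},{d,e},{e,f},{c,d,g},{d,e,f},{e,f,g}} V15={{d},{a,b},{a,d},{b,d},{b,f},{c,d},{d,e},{d,f},{d,g},{f,g},{a,b,d},{b,f,g},{c,d,g},{d,e,f},{e,f,g}} V16={{a},{a,b},{a,d},{d,e},{d,g},{e,f},{f,g},{a,b,d},{b,f,g},{c,d,g},{d,e,f},{e,f,g}} V24={{e},{d,e},{e,f},{e,g},{d,e,f},{e,f,g}} V25={{d,e},{e,g},{d,e,f},{e,f,g}} V26={{e},{d,e},{e,f},{e,g},{d,e,f},{e,f,g}} V35={{b},{a,b},{a,d},{b,d},{b,f},{b,g},{a,b,d},{b,f,g}} V36={{a},{a,b},{a,d},{b,g},{a,b,d},{b,f,g}} V45={{c,d},{c,g},{d,e},{e,g},{c,d,g},{d,e,f},{e,f,g}} V46={{e},{c,g},{d,e},{e,f},{e,g},{c,d,g},{d,e,f},{e,f,g}} V56={{g},{a,b},{a,d},{b,g},{c,g},{d,e},{d,g},{e,g},{f,g},{a,b,d},{b,f,g},{c,d,g},{d,e,f},{e,f,g}}
  V124={{d,e},{e,f},{d,e,f},{e,f,g}} V125={{d,e},{d,e,f},{e,f,g}} V126={{d,e},{e,f},{d,e,f},{e,f,g}} V135={{a,b},{a,d},{b,d},{b,f},{a,b,d},{b,f,g}} V136={{a},{a,b},{a,d},{a,b,d},{b,f,g}} V145={{c,d},{d,e},{c,d,g},{d,e,f},{e,f,g}} V146={{d,e},{e,f},{c,d,g},{d,e,f},{e,f,g}} V156={{a,b},{a,d},{d,e},{d,g},{f,g},{a,b,d},{b,f,g},{c,d,g},{d,e,f},{e,f,g}} V245={{d,e},{e,g},{d,e,f},{e,f,g}} V246={{e},{d,e},{e,f},{e,g},{d,e,f},{e,f,g}} V256={{d,e},{e,g},{d,e,f},{e,f,g}} V356={{a,b},{a,d},{b,g},{a,b,d},{b,f,g}} V456={{c,g},{d,e},{e,g},{c,d,g},{d,e,f},{e,f,g}}
  V1245={{d,e},{d,e,f},{e,f,g}} V1246={{d,e},{e,f},{d,e,f},{e,f,g}} V1256={{d,e},{d,e,f},{e,f,g}} V1356={{a,b},{a,d},{a,b,d},{b,f,g}} V1456={{d,e},{c,d,g},{d,e,f},{e,f,g}} V2456={{d,e},{e,g},{d,e,f},{e,f,g}}
  V12456={{d,e},{d,e,f},{e,f,g}}
components per intersection:
  V1: {{a},{d},{f},{a,b},{a,d},{b,d},{b,f},{c,d},{d,e},{d,f},{d,g},{e,f},{f,g},{a,b,d},{b,f,g},{c,d,g},{d,e,f},{e,f,g}}
  V2: {{e},{d,e},{e,f},{e,g},{d,e,f},{e,f,g}}
  V3: {{a},{b},{a,b},{a,d},{b,d},{b,f},{b,g},{a,b,d},{b,f,g}}
  V4: {{c},{c,d},{c,g},{c,d,g}} {{e},{d,e},{e,f},{e,g},{d,e,f},{e,f,g}}
  V5: {{b},{d},{g},{a,b},{a,d},{b,d},{b,f},{b,g},{c,d},{c,g},{d,e},{d,f},{d,g},{e,g},{f,g},{a,b,d},{b,f,g},{c,d,g},{d,e,f},{e,f,g}}
  V6: {{a},{a,b},{a,d},{a,b,d}} {{e},{g},{b,g},{c,g},{d,e},{d,g},{e,f},{e,g},{f,g},{b,f,g},{c,d,g},{d,e,f},{e,f,g}}
  V12: {{d,e},{e,f},{d,e,f},{e,f,g}}
  V13: {{a},{a,b},{a,d},{b,d},{a,b,d}} {{b,f},{b,f,g}}
  V14: {{c,d},{c,d,g}} {{d,e},{e,f},{d,e,f},{e,f,g}}
  V15: {{d},{a,b},{a,d},{b,d},{c,d},{d,e},{d,f},{d,g},{a,b,d},{c,d,g},{d,e,f}} {{b,f},{f,g},{b,f,g},{e,f,g}}
  V16: {{a},{a,b},{a,d},{a,b,d}} {{d,e},{e,f},{f,g},{b,f,g},{d,e,f},{e,f,g}} {{d,g},{c,d,g}}
  V24: {{e},{d,e},{e,f},{e,g},{d,e,f},{e,f,g}}
  V25: {{d,e},{d,e,f}} {{e,g},{e,f,g}}
  V26: {{e},{d,e},{e,f},{e,g},{d,e,f},{e,f,g}}
  V35: {{b},{a,b},{a,d},{b,d},{b,f},{b,g},{a,b,d},{b,f,g}}
  V36: {{a},{a,b},{a,d},{a,b,d}} {{b,g},{b,f,g}}
  V45: {{c,d},{c,g},{c,d,g}} {{d,e},{d,e,f}} {{e,g},{e,f,g}}
  V46: {{e},{d,e},{e,f},{e,g},{d,e,f},{e,f,g}} {{c,g},{c,d,g}}
  V56: {{g},{b,g},{c,g},{d,g},{e,g},{f,g},{b,f,g},{c,d,g},{e,f,g}} {{a,b},{a,d},{a,b,d}} {{d,e},{d,e,f}}
  V124: {{d,e},{e,f},{d,e,f},{e,f,g}}
  V125: {{d,e},{d,e,f}} {{e,f,g}}
  V126: {{d,e},{e,f},{d,e,f},{e,f,g}}
  V135: {{a,b},{a,d},{b,d},{a,b,d}} {{b,f},{b,f,g}}
  V136: {{a},{a,b},{a,d},{a,b,d}} {{b,f,g}}
  V145: {{c,d},{c,d,g}} {{d,e},{d,e,f}} {{e,f,g}}
  V146: {{d,e},{e,f},{d,e,f},{e,f,g}} {{c,d,g}}
  V156: {{a,b},{a,d},{a,b,d}} {{d,e},{d,e,f}} {{d,g},{c,d,g}} {{f,g},{b,f,g},{e,f,g}}
  V245: {{d,e},{d,e,f}} {{e,g},{e,f,g}}
  V246: {{e},{d,e},{e,f},{e,g},{d,e,f},{e,f,g}}
  V256: {{d,e},{d,e,f}} {{e,g},{e,f,g}}
  V356: {{a,b},{a,d},{a,b,d}} {{b,g},{b,f,g}}
  V456: {{c,g},{c,d,g}} {{d,e},{d,e,f}} {{e,g},{e,f,g}}
  V1245: {{d,e},{d,e,f}} {{e,f,g}}
  V1246: {{d,e},{e,f},{d,e,f},{e,f,g}}
  V1256: {{d,e},{d,e,f}} {{e,f,g}}
  V1356: {{a,b},{a,d},{a,b,d}} {{b,f,g}}
  V1456: {{d,e},{d,e,f}} {{c,d,g}} {{e,f,g}}
  V2456: {{d,e},{d,e,f}} {{e,g},{e,f,g}}
  V12456: {{d,e},{d,e,f}} {{e,f,g}}
C dims 8,25,27,12; δ0: rk 7, SNF 1^7; δ1: rk 17, SNF 1^17; δ2: rk 10, SNF 1^10
Ȟ^0: (8−7)−0=1 ⇒ Z
Ȟ^1: (25−17)−7=1 ⇒ Z
Ȟ^2: (27−10)−17=0 ⇒ 0


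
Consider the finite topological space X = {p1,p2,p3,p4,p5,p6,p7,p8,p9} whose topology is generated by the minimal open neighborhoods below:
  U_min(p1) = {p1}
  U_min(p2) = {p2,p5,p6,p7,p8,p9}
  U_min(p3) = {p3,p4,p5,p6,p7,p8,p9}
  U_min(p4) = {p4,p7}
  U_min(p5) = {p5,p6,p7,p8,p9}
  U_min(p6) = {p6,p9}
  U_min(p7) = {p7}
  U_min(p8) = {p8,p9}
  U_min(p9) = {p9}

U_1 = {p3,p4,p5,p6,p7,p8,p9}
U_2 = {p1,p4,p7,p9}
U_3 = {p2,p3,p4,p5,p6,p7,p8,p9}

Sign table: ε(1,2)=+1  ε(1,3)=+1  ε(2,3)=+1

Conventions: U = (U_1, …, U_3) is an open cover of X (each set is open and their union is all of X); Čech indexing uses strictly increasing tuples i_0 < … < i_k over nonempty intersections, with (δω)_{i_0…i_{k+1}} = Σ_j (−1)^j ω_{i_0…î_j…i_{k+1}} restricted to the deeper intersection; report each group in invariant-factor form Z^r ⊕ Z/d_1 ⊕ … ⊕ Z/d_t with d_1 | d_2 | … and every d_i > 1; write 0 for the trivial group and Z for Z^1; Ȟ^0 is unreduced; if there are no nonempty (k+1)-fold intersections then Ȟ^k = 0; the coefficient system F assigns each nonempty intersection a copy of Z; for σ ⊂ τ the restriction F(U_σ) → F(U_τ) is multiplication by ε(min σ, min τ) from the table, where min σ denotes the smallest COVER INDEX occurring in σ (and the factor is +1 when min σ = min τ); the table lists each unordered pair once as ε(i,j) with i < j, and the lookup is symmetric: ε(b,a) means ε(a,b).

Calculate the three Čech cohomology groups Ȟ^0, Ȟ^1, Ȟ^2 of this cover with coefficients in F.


Ȟ^0(U;F) ≅ Z, Ȟ^1(U;F) ≅ 0 and Ȟ^2(U;F) ≅ 0

nonempty intersections:
  U12={p4,p7,p9} U13={p3,p4,p5,p6,p7,p8,p9} U23={p4,p7,p9}
  U123={p4,p7,p9}
C dims 3,3,1; δ0: rk 2, SNF 1^2; δ1: rk 1, SNF 1^1
Ȟ^0: (3−2)−0=1 ⇒ Z
Ȟ^1: (3−1)−2=0 ⇒ 0
Ȟ^2: (1−0)−1=0 ⇒ 0


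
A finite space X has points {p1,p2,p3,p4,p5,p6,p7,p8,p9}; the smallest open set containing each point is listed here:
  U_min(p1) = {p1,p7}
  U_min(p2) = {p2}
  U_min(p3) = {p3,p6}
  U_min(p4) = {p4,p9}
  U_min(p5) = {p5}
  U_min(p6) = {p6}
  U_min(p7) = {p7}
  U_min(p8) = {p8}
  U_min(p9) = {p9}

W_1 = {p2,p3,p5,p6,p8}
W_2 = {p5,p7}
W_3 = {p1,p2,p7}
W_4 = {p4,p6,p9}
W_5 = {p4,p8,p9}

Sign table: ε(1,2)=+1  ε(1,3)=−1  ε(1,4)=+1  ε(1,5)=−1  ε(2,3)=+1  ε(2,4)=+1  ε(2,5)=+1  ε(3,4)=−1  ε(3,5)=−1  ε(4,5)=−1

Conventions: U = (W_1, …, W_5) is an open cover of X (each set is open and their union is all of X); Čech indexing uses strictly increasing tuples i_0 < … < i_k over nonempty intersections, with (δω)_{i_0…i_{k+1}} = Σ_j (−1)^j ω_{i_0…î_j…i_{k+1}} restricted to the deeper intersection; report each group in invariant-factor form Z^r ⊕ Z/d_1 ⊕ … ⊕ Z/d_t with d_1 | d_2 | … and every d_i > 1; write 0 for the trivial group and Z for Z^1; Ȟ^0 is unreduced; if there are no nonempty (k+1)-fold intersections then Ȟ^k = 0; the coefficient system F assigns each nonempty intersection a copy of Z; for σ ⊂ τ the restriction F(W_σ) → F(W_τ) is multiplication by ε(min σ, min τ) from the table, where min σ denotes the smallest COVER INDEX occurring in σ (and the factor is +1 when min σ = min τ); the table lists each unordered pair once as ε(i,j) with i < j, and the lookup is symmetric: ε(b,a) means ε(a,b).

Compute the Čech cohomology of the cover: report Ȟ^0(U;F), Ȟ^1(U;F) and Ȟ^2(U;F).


nerve of the cover:
  W12={p5} W13={p2} W14={p6} W15={p8} W23={p7} W45={p4,p9}
C dims 5,6; δ0: rk 5, SNF 1^4·2
Ȟ^0 = (5 − 5) − 0 = 0, so Ȟ^0 ≅ 0
Ȟ^1 = (6 − 0) − 5 = 1 plus torsion [2], so Ȟ^1 ≅ Z ⊕ Z/2
Ȟ^2 = (0 − 0) − 0 = 0, so Ȟ^2 ≅ 0

Ȟ^0 ≅ 0,  Ȟ^1 ≅ Z ⊕ Z/2,  Ȟ^2 ≅ 0


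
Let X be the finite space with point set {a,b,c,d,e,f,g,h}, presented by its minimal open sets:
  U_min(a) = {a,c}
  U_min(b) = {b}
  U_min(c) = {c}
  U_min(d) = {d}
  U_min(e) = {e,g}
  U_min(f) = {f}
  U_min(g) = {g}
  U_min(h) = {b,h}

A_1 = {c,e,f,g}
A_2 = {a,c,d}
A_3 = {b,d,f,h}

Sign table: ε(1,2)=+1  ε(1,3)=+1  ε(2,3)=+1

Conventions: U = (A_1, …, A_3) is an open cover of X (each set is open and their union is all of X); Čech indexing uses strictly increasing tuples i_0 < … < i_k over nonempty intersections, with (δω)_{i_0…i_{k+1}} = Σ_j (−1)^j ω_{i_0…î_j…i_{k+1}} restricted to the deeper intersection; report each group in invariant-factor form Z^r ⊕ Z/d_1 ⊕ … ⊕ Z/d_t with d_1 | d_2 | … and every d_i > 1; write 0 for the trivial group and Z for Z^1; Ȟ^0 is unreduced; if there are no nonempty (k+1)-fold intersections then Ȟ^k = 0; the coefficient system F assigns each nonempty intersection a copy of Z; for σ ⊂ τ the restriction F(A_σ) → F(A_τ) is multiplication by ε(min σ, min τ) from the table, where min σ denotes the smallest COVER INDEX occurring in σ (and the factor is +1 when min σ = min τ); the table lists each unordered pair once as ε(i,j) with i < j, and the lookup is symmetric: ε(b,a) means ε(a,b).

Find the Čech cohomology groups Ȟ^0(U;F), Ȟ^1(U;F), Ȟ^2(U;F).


Ȟ^0 ≅ Z,  Ȟ^1 ≅ Z,  Ȟ^2 ≅ 0

nonempty intersections:
  A12={c} A13={f} A23={d}
C dims 3,3; δ0: rk 2, SNF 1^2
Ȟ^0: (3−2)−0=1 ⇒ Z
Ȟ^1: (3−0)−2=1 ⇒ Z
Ȟ^2: (0−0)−0=0 ⇒ 0


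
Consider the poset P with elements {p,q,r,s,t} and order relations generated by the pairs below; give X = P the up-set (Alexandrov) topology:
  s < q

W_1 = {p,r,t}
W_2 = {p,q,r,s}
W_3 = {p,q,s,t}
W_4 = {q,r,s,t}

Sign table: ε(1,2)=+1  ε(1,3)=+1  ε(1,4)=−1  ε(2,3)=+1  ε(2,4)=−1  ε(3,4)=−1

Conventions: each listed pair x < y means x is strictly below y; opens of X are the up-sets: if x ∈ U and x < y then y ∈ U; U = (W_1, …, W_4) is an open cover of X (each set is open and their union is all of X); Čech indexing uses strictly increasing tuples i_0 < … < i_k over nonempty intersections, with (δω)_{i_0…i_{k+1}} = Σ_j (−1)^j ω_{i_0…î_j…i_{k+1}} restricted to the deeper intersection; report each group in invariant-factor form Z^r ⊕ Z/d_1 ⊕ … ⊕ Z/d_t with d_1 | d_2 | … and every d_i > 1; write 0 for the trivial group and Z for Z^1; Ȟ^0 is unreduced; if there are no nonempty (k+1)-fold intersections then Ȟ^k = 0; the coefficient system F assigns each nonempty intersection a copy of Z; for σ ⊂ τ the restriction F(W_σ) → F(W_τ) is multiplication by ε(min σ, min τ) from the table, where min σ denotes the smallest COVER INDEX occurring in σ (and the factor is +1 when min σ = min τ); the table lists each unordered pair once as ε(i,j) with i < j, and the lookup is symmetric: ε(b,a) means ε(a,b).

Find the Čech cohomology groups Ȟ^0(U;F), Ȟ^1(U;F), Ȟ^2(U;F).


cover nerve:
  W12={p,r} W13={p,t} W14={r,t} W23={p,q,s} W24={q,r,s} W34={q,s,t}
  W123={p} W124={r} W134={t} W234={q,s}
C dims 4,6,4; δ0: rk 3, SNF 1^3; δ1: rk 3, SNF 1^3
Ȟ^0: (4−3)−0=1 ⇒ Z
Ȟ^1: (6−3)−3=0 ⇒ 0
Ȟ^2: (4−0)−3=1 ⇒ Z

Ȟ^0 ≅ Z; Ȟ^1 ≅ 0; Ȟ^2 ≅ Z


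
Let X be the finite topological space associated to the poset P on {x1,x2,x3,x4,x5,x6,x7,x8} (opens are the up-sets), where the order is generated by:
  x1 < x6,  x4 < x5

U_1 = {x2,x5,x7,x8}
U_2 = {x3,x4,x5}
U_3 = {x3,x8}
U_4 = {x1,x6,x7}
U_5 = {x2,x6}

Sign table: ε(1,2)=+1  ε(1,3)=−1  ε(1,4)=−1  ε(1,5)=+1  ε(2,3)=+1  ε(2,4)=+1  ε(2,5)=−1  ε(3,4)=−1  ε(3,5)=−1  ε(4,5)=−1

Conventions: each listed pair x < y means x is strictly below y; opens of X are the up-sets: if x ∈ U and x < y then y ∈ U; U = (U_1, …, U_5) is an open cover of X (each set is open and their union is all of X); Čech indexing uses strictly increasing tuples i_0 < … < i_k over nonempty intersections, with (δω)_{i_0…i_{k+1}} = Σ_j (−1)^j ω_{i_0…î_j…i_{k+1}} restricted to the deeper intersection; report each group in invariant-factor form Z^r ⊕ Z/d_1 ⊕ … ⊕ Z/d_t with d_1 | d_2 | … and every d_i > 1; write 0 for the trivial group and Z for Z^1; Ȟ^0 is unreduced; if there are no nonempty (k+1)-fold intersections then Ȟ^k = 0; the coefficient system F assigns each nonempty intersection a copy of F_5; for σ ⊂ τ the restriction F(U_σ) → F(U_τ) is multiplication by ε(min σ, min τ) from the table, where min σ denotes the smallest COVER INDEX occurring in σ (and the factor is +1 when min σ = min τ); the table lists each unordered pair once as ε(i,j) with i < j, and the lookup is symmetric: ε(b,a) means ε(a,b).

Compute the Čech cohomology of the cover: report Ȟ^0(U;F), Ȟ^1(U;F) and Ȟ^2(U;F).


nerve simplices:
  U12={x5} U13={x8} U14={x7} U15={x2} U23={x3} U45={x6}
C dims 5,6; δ0: rk_F5 5
degree 0: 5−5−0 = 0 → Ȟ^0 ≅ 0
degree 1: 6−0−5 = 1 → Ȟ^1 ≅ Z/5
degree 2: 0−0−0 = 0 → Ȟ^2 ≅ 0

Ȟ^0 ≅ 0,  Ȟ^1 ≅ Z/5,  Ȟ^2 ≅ 0


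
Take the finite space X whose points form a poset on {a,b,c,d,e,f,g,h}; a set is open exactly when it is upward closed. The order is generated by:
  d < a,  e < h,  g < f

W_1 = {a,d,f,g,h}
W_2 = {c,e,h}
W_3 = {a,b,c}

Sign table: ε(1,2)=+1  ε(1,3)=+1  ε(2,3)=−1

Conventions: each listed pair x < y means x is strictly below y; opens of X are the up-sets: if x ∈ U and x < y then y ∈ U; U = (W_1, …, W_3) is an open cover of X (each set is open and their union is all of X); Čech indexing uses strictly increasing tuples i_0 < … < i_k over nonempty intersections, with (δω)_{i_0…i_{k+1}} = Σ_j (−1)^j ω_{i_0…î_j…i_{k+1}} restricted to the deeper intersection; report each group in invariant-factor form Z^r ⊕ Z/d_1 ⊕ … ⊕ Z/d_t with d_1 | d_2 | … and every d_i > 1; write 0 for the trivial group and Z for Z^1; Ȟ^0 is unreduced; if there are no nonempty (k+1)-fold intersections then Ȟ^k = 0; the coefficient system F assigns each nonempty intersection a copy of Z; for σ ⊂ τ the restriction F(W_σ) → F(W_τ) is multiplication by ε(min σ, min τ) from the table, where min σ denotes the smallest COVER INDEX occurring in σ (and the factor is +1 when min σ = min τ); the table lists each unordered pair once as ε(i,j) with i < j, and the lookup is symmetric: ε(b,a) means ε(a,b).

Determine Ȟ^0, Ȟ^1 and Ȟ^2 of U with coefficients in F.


Ȟ^0(U;F) ≅ 0,  Ȟ^1(U;F) ≅ Z/2,  Ȟ^2(U;F) ≅ 0

nonempty intersections:
  W12={h} W13={a} W23={c}
C dims 3,3; δ0: rk 3, SNF 1^2·2
Ȟ^0: (3−3)−0=0 ⇒ 0
Ȟ^1: (3−0)−3=0 plus torsion [2] ⇒ Z/2
Ȟ^2: (0−0)−0=0 ⇒ 0


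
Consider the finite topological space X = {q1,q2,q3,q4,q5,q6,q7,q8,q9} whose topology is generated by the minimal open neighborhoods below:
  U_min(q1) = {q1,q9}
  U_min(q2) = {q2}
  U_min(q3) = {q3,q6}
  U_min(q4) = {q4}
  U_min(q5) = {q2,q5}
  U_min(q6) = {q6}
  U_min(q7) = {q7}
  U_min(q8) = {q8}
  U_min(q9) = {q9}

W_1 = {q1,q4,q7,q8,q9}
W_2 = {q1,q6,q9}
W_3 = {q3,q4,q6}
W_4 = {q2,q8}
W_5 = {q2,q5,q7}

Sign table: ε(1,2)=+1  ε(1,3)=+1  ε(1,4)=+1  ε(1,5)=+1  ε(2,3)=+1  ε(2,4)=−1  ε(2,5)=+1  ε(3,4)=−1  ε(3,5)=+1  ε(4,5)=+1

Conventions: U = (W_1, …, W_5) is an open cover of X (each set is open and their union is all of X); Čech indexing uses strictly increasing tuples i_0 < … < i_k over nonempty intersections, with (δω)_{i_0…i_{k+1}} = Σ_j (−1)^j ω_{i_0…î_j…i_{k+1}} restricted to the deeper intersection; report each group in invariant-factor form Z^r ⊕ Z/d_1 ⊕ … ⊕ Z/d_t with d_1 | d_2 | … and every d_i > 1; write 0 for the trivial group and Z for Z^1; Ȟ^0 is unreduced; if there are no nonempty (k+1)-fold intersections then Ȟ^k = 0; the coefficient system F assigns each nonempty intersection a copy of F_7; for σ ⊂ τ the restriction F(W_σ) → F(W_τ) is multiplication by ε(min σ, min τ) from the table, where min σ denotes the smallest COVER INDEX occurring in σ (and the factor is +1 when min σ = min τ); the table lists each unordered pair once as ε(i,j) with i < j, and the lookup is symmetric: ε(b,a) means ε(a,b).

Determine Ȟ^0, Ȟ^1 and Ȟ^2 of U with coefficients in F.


nerve simplices:
  W12={q1,q9} W13={q4} W14={q8} W15={q7} W23={q6} W45={q2}
C dims 5,6; δ0: rk_F7 4
degree 0: 5−4−0 = 1 → Ȟ^0 ≅ Z/7
degree 1: 6−0−4 = 2 → Ȟ^1 ≅ Z/7 ⊕ Z/7
degree 2: 0−0−0 = 0 → Ȟ^2 ≅ 0

Ȟ^0(U;F) ≅ Z/7, Ȟ^1(U;F) ≅ Z/7 ⊕ Z/7 and Ȟ^2(U;F) ≅ 0


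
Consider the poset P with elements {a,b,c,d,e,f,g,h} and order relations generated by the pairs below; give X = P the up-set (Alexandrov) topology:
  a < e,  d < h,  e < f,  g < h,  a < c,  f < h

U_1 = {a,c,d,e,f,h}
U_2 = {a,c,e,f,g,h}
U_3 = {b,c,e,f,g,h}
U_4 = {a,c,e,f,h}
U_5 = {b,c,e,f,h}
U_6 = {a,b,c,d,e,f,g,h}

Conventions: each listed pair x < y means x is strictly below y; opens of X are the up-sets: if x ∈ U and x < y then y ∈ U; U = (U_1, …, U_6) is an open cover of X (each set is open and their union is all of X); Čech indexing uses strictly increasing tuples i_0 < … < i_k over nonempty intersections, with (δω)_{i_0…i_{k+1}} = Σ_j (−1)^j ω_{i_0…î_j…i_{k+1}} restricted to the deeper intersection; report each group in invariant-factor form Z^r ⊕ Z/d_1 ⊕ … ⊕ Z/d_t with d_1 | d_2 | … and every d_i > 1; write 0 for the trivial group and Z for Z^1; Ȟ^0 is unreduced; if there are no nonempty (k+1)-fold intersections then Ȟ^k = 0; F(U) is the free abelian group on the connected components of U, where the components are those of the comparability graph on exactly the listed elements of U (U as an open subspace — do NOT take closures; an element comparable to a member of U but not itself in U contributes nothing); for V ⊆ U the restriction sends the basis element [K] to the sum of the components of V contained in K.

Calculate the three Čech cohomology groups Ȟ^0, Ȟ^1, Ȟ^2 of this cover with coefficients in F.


Ȟ^0 ≅ Z^2, Ȟ^1 ≅ 0 and Ȟ^2 ≅ 0

nerve of the cover:
  U12={a,c,e,f,h} U13={c,e,f,h} U14={a,c,e,f,h} U15={c,e,f,h} U16={a,c,d,e,f,h} U23={c,e,f,g,h} U24={a,c,e,f,h} U25={c,e,f,h} U26={a,c,e,f,g,h} U34={c,e,f,h} U35={b,c,e,f,h} U36={b,c,e,f,g,h} U45={c,e,f,h} U46={a,c,e,f,h} U56={b,c,e,f,h}
  U123={c,e,f,h} U124={a,c,e,f,h} U125={c,e,f,h} U126={a,c,e,f,h} U134={c,e,f,h} U135={c,e,f,h} U136={c,e,f,h} U145={c,e,f,h} U146={a,c,e,f,h} U156={c,e,f,h} U234={c,e,f,h} U235={c,e,f,h} U236={c,e,f,g,h} U245={c,e,f,h} U246={a,c,e,f,h} U256={c,e,f,h} U345={c,e,f,h} U346={c,e,f,h} U356={b,c,e,f,h} U456={c,e,f,h}
  U1234={c,e,f,h} U1235={c,e,f,h} U1236={c,e,f,h} U1245={c,e,f,h} U1246={a,c,e,f,h} U1256={c,e,f,h} U1345={c,e,f,h} U1346={c,e,f,h} U1356={c,e,f,h} U1456={c,e,f,h} U2345={c,e,f,h} U2346={c,e,f,h} U2356={c,e,f,h} U2456={c,e,f,h} U3456={c,e,f,h}
  U12345={c,e,f,h} U12346={c,e,f,h} U12356={c,e,f,h} U12456={c,e,f,h} U13456={c,e,f,h} U23456={c,e,f,h}
  U123456={c,e,f,h}
components per intersection:
  U1: {a,c,d,e,f,h}
  U2: {a,c,e,f,g,h}
  U3: {b} {c} {e,f,g,h}
  U4: {a,c,e,f,h}
  U5: {b} {c} {e,f,h}
  U6: {a,c,d,e,f,g,h} {b}
  U12: {a,c,e,f,h}
  U13: {c} {e,f,h}
  U14: {a,c,e,f,h}
  U15: {c} {e,f,h}
  U16: {a,c,d,e,f,h}
  U23: {c} {e,f,g,h}
  U24: {a,c,e,f,h}
  U25: {c} {e,f,h}
  U26: {a,c,e,f,g,h}
  U34: {c} {e,f,h}
  U35: {b} {c} {e,f,h}
  U36: {b} {c} {e,f,g,h}
  U45: {c} {e,f,h}
  U46: {a,c,e,f,h}
  U56: {b} {c} {e,f,h}
  U123: {c} {e,f,h}
  U124: {a,c,e,f,h}
  U125: {c} {e,f,h}
  U126: {a,c,e,f,h}
  U134: {c} {e,f,h}
  U135: {c} {e,f,h}
  U136: {c} {e,f,h}
  U145: {c} {e,f,h}
  U146: {a,c,e,f,h}
  U156: {c} {e,f,h}
  U234: {c} {e,f,h}
  U235: {c} {e,f,h}
  U236: {c} {e,f,g,h}
  U245: {c} {e,f,h}
  U246: {a,c,e,f,h}
  U256: {c} {e,f,h}
  U345: {c} {e,f,h}
  U346: {c} {e,f,h}
  U356: {b} {c} {e,f,h}
  U456: {c} {e,f,h}
  U1234: {c} {e,f,h}
  U1235: {c} {e,f,h}
  U1236: {c} {e,f,h}
  U1245: {c} {e,f,h}
  U1246: {a,c,e,f,h}
  U1256: {c} {e,f,h}
  U1345: {c} {e,f,h}
  U1346: {c} {e,f,h}
  U1356: {c} {e,f,h}
  U1456: {c} {e,f,h}
  U2345: {c} {e,f,h}
  U2346: {c} {e,f,h}
  U2356: {c} {e,f,h}
  U2456: {c} {e,f,h}
  U3456: {c} {e,f,h}
  U12345: {c} {e,f,h}
  U12346: {c} {e,f,h}
  U12356: {c} {e,f,h}
  U12456: {c} {e,f,h}
  U13456: {c} {e,f,h}
  U23456: {c} {e,f,h}
  U123456: {c} {e,f,h}
C dims 11,27,37,29; δ0: rk 9, SNF 1^9; δ1: rk 18, SNF 1^18; δ2: rk 19, SNF 1^19
Ȟ^0 = (11 − 9) − 0 = 2, so Ȟ^0 ≅ Z^2
Ȟ^1 = (27 − 18) − 9 = 0, so Ȟ^1 ≅ 0
Ȟ^2 = (37 − 19) − 18 = 0, so Ȟ^2 ≅ 0


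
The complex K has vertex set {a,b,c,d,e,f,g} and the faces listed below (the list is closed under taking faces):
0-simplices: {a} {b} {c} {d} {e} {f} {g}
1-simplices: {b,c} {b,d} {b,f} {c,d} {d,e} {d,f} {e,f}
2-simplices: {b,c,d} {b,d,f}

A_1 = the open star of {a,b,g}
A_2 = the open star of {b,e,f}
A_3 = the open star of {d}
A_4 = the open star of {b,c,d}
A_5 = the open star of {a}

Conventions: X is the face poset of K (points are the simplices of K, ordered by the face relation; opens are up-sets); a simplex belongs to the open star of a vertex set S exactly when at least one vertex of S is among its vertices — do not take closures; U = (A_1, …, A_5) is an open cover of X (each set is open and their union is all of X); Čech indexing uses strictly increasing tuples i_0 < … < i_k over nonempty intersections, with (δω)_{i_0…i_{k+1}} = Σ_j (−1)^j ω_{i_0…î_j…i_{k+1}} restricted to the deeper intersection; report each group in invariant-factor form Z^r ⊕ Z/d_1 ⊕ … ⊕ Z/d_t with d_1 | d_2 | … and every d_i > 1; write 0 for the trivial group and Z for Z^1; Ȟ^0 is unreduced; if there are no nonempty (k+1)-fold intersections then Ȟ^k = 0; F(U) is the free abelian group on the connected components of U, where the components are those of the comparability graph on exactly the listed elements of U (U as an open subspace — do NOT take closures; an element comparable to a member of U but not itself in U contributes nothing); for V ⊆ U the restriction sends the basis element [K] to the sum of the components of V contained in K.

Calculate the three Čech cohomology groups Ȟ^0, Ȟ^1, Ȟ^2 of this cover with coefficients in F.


nonempty intersections:
  A1={{a},{b},{g},{b,c},{b,d},{b,f},{b,c,d},{b,d,f}} A2={{b},{e},{f},{b,c},{b,d},{b,f},{d,e},{d,f},{e,f},{b,c,d},{b,d,f}} A3={{d},{b,d},{c,d},{d,e},{d,f},{b,c,d},{b,d,f}} A4={{b},{c},{d},{b,c},{b,d},{b,f},{c,d},{d,e},{d,f},{b,c,d},{b,d,f}} A5={{a}}
  A12={{b},{b,c},{b,d},{b,f},{b,c,d},{b,d,f}} A13={{b,d},{b,c,d},{b,d,f}} A14={{b},{b,c},{b,d},{b,f},{b,c,d},{b,d,f}} A15={{a}} A23={{b,d},{d,e},{d,f},{b,c,d},{b,d,f}} A24={{b},{b,c},{b,d},{b,f},{d,e},{d,f},{b,c,d},{b,d,f}} A34={{d},{b,d},{c,d},{d,e},{d,f},{b,c,d},{b,d,f}}
  A123={{b,d},{b,c,d},{b,d,f}} A124={{b},{b,c},{b,d},{b,f},{b,c,d},{b,d,f}} A134={{b,d},{b,c,d},{b,d,f}} A234={{b,d},{d,e},{d,f},{b,c,d},{b,d,f}}
  A1234={{b,d},{b,c,d},{b,d,f}}
components per intersection:
  A1: {{a}} {{b},{b,c},{b,d},{b,f},{b,c,d},{b,d,f}} {{g}}
  A2: {{b},{e},{f},{b,c},{b,d},{b,f},{d,e},{d,f},{e,f},{b,c,d},{b,d,f}}
  A3: {{d},{b,d},{c,d},{d,e},{d,f},{b,c,d},{b,d,f}}
  A4: {{b},{c},{d},{b,c},{b,d},{b,f},{c,d},{d,e},{d,f},{b,c,d},{b,d,f}}
  A5: {{a}}
  A12: {{b},{b,c},{b,d},{b,f},{b,c,d},{b,d,f}}
  A13: {{b,d},{b,c,d},{b,d,f}}
  A14: {{b},{b,c},{b,d},{b,f},{b,c,d},{b,d,f}}
  A15: {{a}}
  A23: {{b,d},{d,f},{b,c,d},{b,d,f}} {{d,e}}
  A24: {{b},{b,c},{b,d},{b,f},{d,f},{b,c,d},{b,d,f}} {{d,e}}
  A34: {{d},{b,d},{c,d},{d,e},{d,f},{b,c,d},{b,d,f}}
  A123: {{b,d},{b,c,d},{b,d,f}}
  A124: {{b},{b,c},{b,d},{b,f},{b,c,d},{b,d,f}}
  A134: {{b,d},{b,c,d},{b,d,f}}
  A234: {{b,d},{d,f},{b,c,d},{b,d,f}} {{d,e}}
  A1234: {{b,d},{b,c,d},{b,d,f}}
C dims 7,9,5,1; δ0: rk 4, SNF 1^4; δ1: rk 4, SNF 1^4; δ2: rk 1, SNF 1^1
Ȟ^0: (7−4)−0=3 ⇒ Z^3
Ȟ^1: (9−4)−4=1 ⇒ Z
Ȟ^2: (5−1)−4=0 ⇒ 0

Ȟ^0(U;F) ≅ Z^3,  Ȟ^1(U;F) ≅ Z,  Ȟ^2(U;F) ≅ 0


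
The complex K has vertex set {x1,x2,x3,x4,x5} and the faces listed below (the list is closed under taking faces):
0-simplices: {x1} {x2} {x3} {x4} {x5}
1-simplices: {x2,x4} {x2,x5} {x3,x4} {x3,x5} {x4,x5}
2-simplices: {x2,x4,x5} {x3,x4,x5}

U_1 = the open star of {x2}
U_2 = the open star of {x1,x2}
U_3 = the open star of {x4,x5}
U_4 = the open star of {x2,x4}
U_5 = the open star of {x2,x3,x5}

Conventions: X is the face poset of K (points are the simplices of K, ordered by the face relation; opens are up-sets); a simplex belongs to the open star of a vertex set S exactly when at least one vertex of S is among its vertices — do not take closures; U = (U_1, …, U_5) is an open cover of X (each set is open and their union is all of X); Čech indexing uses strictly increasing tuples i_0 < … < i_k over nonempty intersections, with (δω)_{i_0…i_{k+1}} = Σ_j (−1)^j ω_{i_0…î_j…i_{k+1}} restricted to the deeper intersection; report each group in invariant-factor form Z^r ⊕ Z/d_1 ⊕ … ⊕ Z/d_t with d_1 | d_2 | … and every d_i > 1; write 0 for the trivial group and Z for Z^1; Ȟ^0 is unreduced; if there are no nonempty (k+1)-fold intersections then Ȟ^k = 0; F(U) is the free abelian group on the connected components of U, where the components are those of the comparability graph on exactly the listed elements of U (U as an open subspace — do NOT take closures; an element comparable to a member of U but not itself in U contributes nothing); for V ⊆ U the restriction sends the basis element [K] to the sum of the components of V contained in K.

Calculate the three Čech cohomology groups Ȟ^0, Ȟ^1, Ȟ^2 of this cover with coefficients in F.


Ȟ^0 ≅ Z^2, Ȟ^1 ≅ 0, Ȟ^2 ≅ 0

nonempty intersections:
  U1={{x2},{x2,x4},{x2,x5},{x2,x4,x5}} U2={{x1},{x2},{x2,x4},{x2,x5},{x2,x4,x5}} U3={{x4},{x5},{x2,x4},{x2,x5},{x3,x4},{x3,x5},{x4,x5},{x2,x4,x5},{x3,x4,x5}} U4={{x2},{x4},{x2,x4},{x2,x5},{x3,x4},{x4,x5},{x2,x4,x5},{x3,x4,x5}} U5={{x2},{x3},{x5},{x2,x4},{x2,x5},{x3,x4},{x3,x5},{x4,x5},{x2,x4,x5},{x3,x4,x5}}
  U12={{x2},{x2,x4},{x2,x5},{x2,x4,x5}} U13={{x2,x4},{x2,x5},{x2,x4,x5}} U14={{x2},{x2,x4},{x2,x5},{x2,x4,x5}} U15={{x2},{x2,x4},{x2,x5},{x2,x4,x5}} U23={{x2,x4},{x2,x5},{x2,x4,x5}} U24={{x2},{x2,x4},{x2,x5},{x2,x4,x5}} U25={{x2},{x2,x4},{x2,x5},{x2,x4,x5}} U34={{x4},{x2,x4},{x2,x5},{x3,x4},{x4,x5},{x2,x4,x5},{x3,x4,x5}} U35={{x5},{x2,x4},{x2,x5},{x3,x4},{x3,x5},{x4,x5},{x2,x4,x5},{x3,x4,x5}} U45={{x2},{x2,x4},{x2,x5},{x3,x4},{x4,x5},{x2,x4,x5},{x3,x4,x5}}
  U123={{x2,x4},{x2,x5},{x2,x4,x5}} U124={{x2},{x2,x4},{x2,x5},{x2,x4,x5}} U125={{x2},{x2,x4},{x2,x5},{x2,x4,x5}} U134={{x2,x4},{x2,x5},{x2,x4,x5}} U135={{x2,x4},{x2,x5},{x2,x4,x5}} U145={{x2},{x2,x4},{x2,x5},{x2,x4,x5}} U234={{x2,x4},{x2,x5},{x2,x4,x5}} U235={{x2,x4},{x2,x5},{x2,x4,x5}} U245={{x2},{x2,x4},{x2,x5},{x2,x4,x5}} U345={{x2,x4},{x2,x5},{x3,x4},{x4,x5},{x2,x4,x5},{x3,x4,x5}}
  U1234={{x2,x4},{x2,x5},{x2,x4,x5}} U1235={{x2,x4},{x2,x5},{x2,x4,x5}} U1245={{x2},{x2,x4},{x2,x5},{x2,x4,x5}} U1345={{x2,x4},{x2,x5},{x2,x4,x5}} U2345={{x2,x4},{x2,x5},{x2,x4,x5}}
  U12345={{x2,x4},{x2,x5},{x2,x4,x5}}
components per intersection:
  U1: {{x2},{x2,x4},{x2,x5},{x2,x4,x5}}
  U2: {{x1}} {{x2},{x2,x4},{x2,x5},{x2,x4,x5}}
  U3: {{x4},{x5},{x2,x4},{x2,x5},{x3,x4},{x3,x5},{x4,x5},{x2,x4,x5},{x3,x4,x5}}
  U4: {{x2},{x4},{x2,x4},{x2,x5},{x3,x4},{x4,x5},{x2,x4,x5},{x3,x4,x5}}
  U5: {{x2},{x3},{x5},{x2,x4},{x2,x5},{x3,x4},{x3,x5},{x4,x5},{x2,x4,x5},{x3,x4,x5}}
  U12: {{x2},{x2,x4},{x2,x5},{x2,x4,x5}}
  U13: {{x2,x4},{x2,x5},{x2,x4,x5}}
  U14: {{x2},{x2,x4},{x2,x5},{x2,x4,x5}}
  U15: {{x2},{x2,x4},{x2,x5},{x2,x4,x5}}
  U23: {{x2,x4},{x2,x5},{x2,x4,x5}}
  U24: {{x2},{x2,x4},{x2,x5},{x2,x4,x5}}
  U25: {{x2},{x2,x4},{x2,x5},{x2,x4,x5}}
  U34: {{x4},{x2,x4},{x2,x5},{x3,x4},{x4,x5},{x2,x4,x5},{x3,x4,x5}}
  U35: {{x5},{x2,x4},{x2,x5},{x3,x4},{x3,x5},{x4,x5},{x2,x4,x5},{x3,x4,x5}}
  U45: {{x2},{x2,x4},{x2,x5},{x3,x4},{x4,x5},{x2,x4,x5},{x3,x4,x5}}
  U123: {{x2,x4},{x2,x5},{x2,x4,x5}}
  U124: {{x2},{x2,x4},{x2,x5},{x2,x4,x5}}
  U125: {{x2},{x2,x4},{x2,x5},{x2,x4,x5}}
  U134: {{x2,x4},{x2,x5},{x2,x4,x5}}
  U135: {{x2,x4},{x2,x5},{x2,x4,x5}}
  U145: {{x2},{x2,x4},{x2,x5},{x2,x4,x5}}
  U234: {{x2,x4},{x2,x5},{x2,x4,x5}}
  U235: {{x2,x4},{x2,x5},{x2,x4,x5}}
  U245: {{x2},{x2,x4},{x2,x5},{x2,x4,x5}}
  U345: {{x2,x4},{x2,x5},{x3,x4},{x4,x5},{x2,x4,x5},{x3,x4,x5}}
  U1234: {{x2,x4},{x2,x5},{x2,x4,x5}}
  U1235: {{x2,x4},{x2,x5},{x2,x4,x5}}
  U1245: {{x2},{x2,x4},{x2,x5},{x2,x4,x5}}
  U1345: {{x2,x4},{x2,x5},{x2,x4,x5}}
  U2345: {{x2,x4},{x2,x5},{x2,x4,x5}}
  U12345: {{x2,x4},{x2,x5},{x2,x4,x5}}
C dims 6,10,10,5; δ0: rk 4, SNF 1^4; δ1: rk 6, SNF 1^6; δ2: rk 4, SNF 1^4
Ȟ^0: (6−4)−0=2 ⇒ Z^2
Ȟ^1: (10−6)−4=0 ⇒ 0
Ȟ^2: (10−4)−6=0 ⇒ 0
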